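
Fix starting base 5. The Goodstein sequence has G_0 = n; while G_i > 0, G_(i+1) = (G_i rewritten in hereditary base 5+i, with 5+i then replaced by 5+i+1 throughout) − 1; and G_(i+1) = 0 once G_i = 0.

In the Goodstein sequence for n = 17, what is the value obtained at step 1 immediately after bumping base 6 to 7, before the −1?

22

(0) 17|_5 = 3·5 + 2 ↦ 3·6 + 2|_6 = 20 ⇒ 19
(1) 19|_6 = 3·6 + 1 ↦ 3·7 + 1|_7 = 22 ⇒ 21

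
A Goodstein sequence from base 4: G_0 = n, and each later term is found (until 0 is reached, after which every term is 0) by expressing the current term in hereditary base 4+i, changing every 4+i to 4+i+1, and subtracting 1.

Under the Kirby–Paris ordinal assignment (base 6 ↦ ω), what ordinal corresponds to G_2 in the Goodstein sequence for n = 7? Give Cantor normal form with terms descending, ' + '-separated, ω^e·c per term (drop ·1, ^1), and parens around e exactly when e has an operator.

7 —HB4→ 4 + 3 —bump→ 5 + 3 = 8 —(−1)→ 7
7 —HB5→ 5 + 2 —bump→ 6 + 2 = 8 —(−1)→ 7
7 —HB6→ 6 + 1 —bump→ 7 + 1 = 8 —(−1)→ 7

ω + 1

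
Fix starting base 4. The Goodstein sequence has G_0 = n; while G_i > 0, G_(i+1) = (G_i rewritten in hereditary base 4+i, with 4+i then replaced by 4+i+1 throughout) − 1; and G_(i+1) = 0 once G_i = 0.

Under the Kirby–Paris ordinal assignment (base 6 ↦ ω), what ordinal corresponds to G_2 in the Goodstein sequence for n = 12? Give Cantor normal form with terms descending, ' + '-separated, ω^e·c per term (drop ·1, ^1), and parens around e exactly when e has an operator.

G_0 = 12. HB_4(12) = 3·4. Bump = 15. G_1 = 14.
G_1 = 14. HB_5(14) = 2·5 + 4. Bump = 16. G_2 = 15.

ω·2 + 3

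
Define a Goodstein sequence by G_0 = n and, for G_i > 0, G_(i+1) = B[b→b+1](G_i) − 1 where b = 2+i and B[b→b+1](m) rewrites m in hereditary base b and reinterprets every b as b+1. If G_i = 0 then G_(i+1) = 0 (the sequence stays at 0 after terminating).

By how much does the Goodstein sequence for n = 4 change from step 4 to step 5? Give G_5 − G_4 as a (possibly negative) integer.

26

(0) 4|_2 = 2^2 ↦ 3^3|_3 = 27 ⇒ 26
(1) 26|_3 = 2·3^2 + 2·3 + 2 ↦ 2·4^2 + 2·4 + 2|_4 = 42 ⇒ 41
(2) 41|_4 = 2·4^2 + 2·4 + 1 ↦ 2·5^2 + 2·5 + 1|_5 = 61 ⇒ 60
(3) 60|_5 = 2·5^2 + 2·5 ↦ 2·6^2 + 2·6|_6 = 84 ⇒ 83
(4) 83|_6 = 2·6^2 + 6 + 5 ↦ 2·7^2 + 7 + 5|_7 = 110 ⇒ 109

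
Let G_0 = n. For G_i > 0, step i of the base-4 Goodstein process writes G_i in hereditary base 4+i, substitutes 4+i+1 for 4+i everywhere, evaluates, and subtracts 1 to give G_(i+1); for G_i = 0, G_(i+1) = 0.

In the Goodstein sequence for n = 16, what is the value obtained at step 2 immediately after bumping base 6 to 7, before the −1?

31

G_0 = 16. HB_4(16) = 4^2. Bump = 25. G_1 = 24.
G_1 = 24. HB_5(24) = 4·5 + 4. Bump = 28. G_2 = 27.
G_2 = 27. HB_6(27) = 4·6 + 3. Bump = 31. G_3 = 30.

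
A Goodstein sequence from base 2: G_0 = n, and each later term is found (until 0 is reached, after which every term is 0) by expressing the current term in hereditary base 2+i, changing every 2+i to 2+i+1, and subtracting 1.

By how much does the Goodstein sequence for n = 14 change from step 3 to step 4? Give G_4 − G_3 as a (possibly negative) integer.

307841

[0] 14 ≡ 2^(2 + 1) + 2^2 + 2 (base 2). Lift 3: 111. −1: 110.
[1] 110 ≡ 3^(3 + 1) + 3^3 + 2 (base 3). Lift 4: 1282. −1: 1281.
[2] 1281 ≡ 4^(4 + 1) + 4^4 + 1 (base 4). Lift 5: 18751. −1: 18750.
[3] 18750 ≡ 5^(5 + 1) + 5^5 (base 5). Lift 6: 326592. −1: 326591.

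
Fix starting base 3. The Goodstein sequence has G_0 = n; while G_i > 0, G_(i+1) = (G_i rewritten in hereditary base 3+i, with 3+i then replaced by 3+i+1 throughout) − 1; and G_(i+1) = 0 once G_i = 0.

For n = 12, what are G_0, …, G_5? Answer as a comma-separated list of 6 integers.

i=0: 12 = 3^2 + 3 (b=3); 3→4: 4^2 + 4 = 20; 20−1 = 19
i=1: 19 = 4^2 + 3 (b=4); 4→5: 5^2 + 3 = 28; 28−1 = 27
i=2: 27 = 5^2 + 2 (b=5); 5→6: 6^2 + 2 = 38; 38−1 = 37
i=3: 37 = 6^2 + 1 (b=6); 6→7: 7^2 + 1 = 50; 50−1 = 49
i=4: 49 = 7^2 (b=7); 7→8: 8^2 = 64; 64−1 = 63

12, 19, 27, 37, 49, 63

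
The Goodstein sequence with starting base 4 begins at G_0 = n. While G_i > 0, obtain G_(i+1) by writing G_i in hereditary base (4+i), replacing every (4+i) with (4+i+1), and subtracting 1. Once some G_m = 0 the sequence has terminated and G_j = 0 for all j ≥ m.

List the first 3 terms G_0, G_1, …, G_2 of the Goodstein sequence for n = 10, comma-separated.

10, 11, 12

(0) 10|_4 = 2·4 + 2 ↦ 2·5 + 2|_5 = 12 ⇒ 11
(1) 11|_5 = 2·5 + 1 ↦ 2·6 + 1|_6 = 13 ⇒ 12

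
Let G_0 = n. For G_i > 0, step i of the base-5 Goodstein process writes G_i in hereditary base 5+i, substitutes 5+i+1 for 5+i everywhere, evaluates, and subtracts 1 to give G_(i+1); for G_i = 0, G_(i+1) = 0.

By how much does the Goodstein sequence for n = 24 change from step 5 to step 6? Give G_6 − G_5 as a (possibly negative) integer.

2

[0] 24 ≡ 4·5 + 4 (base 5). Lift 6: 28. −1: 27.
[1] 27 ≡ 4·6 + 3 (base 6). Lift 7: 31. −1: 30.
[2] 30 ≡ 4·7 + 2 (base 7). Lift 8: 34. −1: 33.
[3] 33 ≡ 4·8 + 1 (base 8). Lift 9: 37. −1: 36.
[4] 36 ≡ 4·9 (base 9). Lift 10: 40. −1: 39.
[5] 39 ≡ 3·10 + 9 (base 10). Lift 11: 42. −1: 41.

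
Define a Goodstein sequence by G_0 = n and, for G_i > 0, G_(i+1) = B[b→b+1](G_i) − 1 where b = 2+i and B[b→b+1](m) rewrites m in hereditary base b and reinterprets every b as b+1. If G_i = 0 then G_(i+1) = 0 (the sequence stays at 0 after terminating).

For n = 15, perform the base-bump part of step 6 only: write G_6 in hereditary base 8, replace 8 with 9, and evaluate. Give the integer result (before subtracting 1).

3524450281

base 2: 15 = 2^(2 + 1) + 2^2 + 2 + 1; at 3: 3^(3 + 1) + 3^3 + 3 + 1 = 112; next = 111
base 3: 111 = 3^(3 + 1) + 3^3 + 3; at 4: 4^(4 + 1) + 4^4 + 4 = 1284; next = 1283
base 4: 1283 = 4^(4 + 1) + 4^4 + 3; at 5: 5^(5 + 1) + 5^5 + 3 = 18753; next = 18752
base 5: 18752 = 5^(5 + 1) + 5^5 + 2; at 6: 6^(6 + 1) + 6^6 + 2 = 326594; next = 326593
base 6: 326593 = 6^(6 + 1) + 6^6 + 1; at 7: 7^(7 + 1) + 7^7 + 1 = 6588345; next = 6588344
base 7: 6588344 = 7^(7 + 1) + 7^7; at 8: 8^(8 + 1) + 8^8 = 150994944; next = 150994943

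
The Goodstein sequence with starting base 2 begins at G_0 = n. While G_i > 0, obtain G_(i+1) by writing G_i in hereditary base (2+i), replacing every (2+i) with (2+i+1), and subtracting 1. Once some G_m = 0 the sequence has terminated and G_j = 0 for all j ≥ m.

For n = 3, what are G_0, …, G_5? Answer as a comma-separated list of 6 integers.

G_0=3  [base 2] 2 + 1  →[2↦3]→  3 + 1 = 4  −1 ⇒ G_1=3
G_1=3  [base 3] 3  →[3↦4]→  4 = 4  −1 ⇒ G_2=3
G_2=3  [base 4] 3  →[4↦5]→  3 = 3  −1 ⇒ G_3=2
G_3=2  [base 5] 2  →[5↦6]→  2 = 2  −1 ⇒ G_4=1
G_4=1  [base 6] 1  →[6↦7]→  1 = 1  −1 ⇒ G_5=0

3, 3, 3, 2, 1, 0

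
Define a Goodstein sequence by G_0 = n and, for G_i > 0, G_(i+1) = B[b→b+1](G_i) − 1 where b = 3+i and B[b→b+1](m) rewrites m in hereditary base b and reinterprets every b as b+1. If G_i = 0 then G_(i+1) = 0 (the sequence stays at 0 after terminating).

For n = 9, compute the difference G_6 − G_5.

i=0: 9 = 3^2 (b=3); 3→4: 4^2 = 16; 16−1 = 15
i=1: 15 = 3·4 + 3 (b=4); 4→5: 3·5 + 3 = 18; 18−1 = 17
i=2: 17 = 3·5 + 2 (b=5); 5→6: 3·6 + 2 = 20; 20−1 = 19
i=3: 19 = 3·6 + 1 (b=6); 6→7: 3·7 + 1 = 22; 22−1 = 21
i=4: 21 = 3·7 (b=7); 7→8: 3·8 = 24; 24−1 = 23
i=5: 23 = 2·8 + 7 (b=8); 8→9: 2·9 + 7 = 25; 25−1 = 24

1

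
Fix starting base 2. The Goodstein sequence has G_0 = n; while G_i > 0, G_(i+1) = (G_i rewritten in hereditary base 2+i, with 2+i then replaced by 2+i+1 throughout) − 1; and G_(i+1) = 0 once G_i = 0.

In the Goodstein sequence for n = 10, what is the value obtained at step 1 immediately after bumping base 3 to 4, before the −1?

1026

10 —HB2→ 2^(2 + 1) + 2 —bump→ 3^(3 + 1) + 3 = 84 —(−1)→ 83
83 —HB3→ 3^(3 + 1) + 2 —bump→ 4^(4 + 1) + 2 = 1026 —(−1)→ 1025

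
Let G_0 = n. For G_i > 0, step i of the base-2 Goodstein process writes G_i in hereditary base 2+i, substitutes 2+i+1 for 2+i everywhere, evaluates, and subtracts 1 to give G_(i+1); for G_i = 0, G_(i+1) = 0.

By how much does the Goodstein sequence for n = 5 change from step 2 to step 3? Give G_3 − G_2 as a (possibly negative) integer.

212

i=0: 5 = 2^2 + 1 (b=2); 2→3: 3^3 + 1 = 28; 28−1 = 27
i=1: 27 = 3^3 (b=3); 3→4: 4^4 = 256; 256−1 = 255
i=2: 255 = 3·4^3 + 3·4^2 + 3·4 + 3 (b=4); 4→5: 3·5^3 + 3·5^2 + 3·5 + 3 = 468; 468−1 = 467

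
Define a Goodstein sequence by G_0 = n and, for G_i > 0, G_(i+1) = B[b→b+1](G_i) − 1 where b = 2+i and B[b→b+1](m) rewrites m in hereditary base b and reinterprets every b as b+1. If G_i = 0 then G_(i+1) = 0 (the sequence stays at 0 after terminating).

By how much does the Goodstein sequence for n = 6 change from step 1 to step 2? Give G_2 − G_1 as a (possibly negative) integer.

G_0=6  [base 2] 2^2 + 2  →[2↦3]→  3^3 + 3 = 30  −1 ⇒ G_1=29
G_1=29  [base 3] 3^3 + 2  →[3↦4]→  4^4 + 2 = 258  −1 ⇒ G_2=257

228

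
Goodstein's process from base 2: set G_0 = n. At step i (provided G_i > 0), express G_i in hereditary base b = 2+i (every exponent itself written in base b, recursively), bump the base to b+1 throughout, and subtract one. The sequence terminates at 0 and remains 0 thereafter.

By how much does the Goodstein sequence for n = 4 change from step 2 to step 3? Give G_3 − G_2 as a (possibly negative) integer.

19

G_0=4  [base 2] 2^2  →[2↦3]→  3^3 = 27  −1 ⇒ G_1=26
G_1=26  [base 3] 2·3^2 + 2·3 + 2  →[3↦4]→  2·4^2 + 2·4 + 2 = 42  −1 ⇒ G_2=41
G_2=41  [base 4] 2·4^2 + 2·4 + 1  →[4↦5]→  2·5^2 + 2·5 + 1 = 61  −1 ⇒ G_3=60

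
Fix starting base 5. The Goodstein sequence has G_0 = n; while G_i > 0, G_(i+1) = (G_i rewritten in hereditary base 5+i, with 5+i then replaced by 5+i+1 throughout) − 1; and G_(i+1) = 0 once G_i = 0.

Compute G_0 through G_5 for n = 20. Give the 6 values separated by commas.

i=0: 20 = 4·5 (b=5); 5→6: 4·6 = 24; 24−1 = 23
i=1: 23 = 3·6 + 5 (b=6); 6→7: 3·7 + 5 = 26; 26−1 = 25
i=2: 25 = 3·7 + 4 (b=7); 7→8: 3·8 + 4 = 28; 28−1 = 27
i=3: 27 = 3·8 + 3 (b=8); 8→9: 3·9 + 3 = 30; 30−1 = 29
i=4: 29 = 3·9 + 2 (b=9); 9→10: 3·10 + 2 = 32; 32−1 = 31

20, 23, 25, 27, 29, 31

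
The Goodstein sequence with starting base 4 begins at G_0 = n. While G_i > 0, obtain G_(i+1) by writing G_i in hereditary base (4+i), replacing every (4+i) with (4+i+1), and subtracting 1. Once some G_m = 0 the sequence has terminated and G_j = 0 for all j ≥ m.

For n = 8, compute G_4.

(0) 8|_4 = 2·4 ↦ 2·5|_5 = 10 ⇒ 9
(1) 9|_5 = 5 + 4 ↦ 6 + 4|_6 = 10 ⇒ 9
(2) 9|_6 = 6 + 3 ↦ 7 + 3|_7 = 10 ⇒ 9
(3) 9|_7 = 7 + 2 ↦ 8 + 2|_8 = 10 ⇒ 9
(4) 9|_8 = 8 + 1 ↦ 9 + 1|_9 = 10 ⇒ 9

9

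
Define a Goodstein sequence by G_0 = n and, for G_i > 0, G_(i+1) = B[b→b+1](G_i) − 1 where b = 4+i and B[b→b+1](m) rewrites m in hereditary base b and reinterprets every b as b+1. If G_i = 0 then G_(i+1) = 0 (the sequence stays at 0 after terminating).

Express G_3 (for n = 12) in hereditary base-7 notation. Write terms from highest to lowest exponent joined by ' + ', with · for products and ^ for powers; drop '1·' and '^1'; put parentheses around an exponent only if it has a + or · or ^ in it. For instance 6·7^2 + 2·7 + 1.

(0) 12|_4 = 3·4 ↦ 3·5|_5 = 15 ⇒ 14
(1) 14|_5 = 2·5 + 4 ↦ 2·6 + 4|_6 = 16 ⇒ 15
(2) 15|_6 = 2·6 + 3 ↦ 2·7 + 3|_7 = 17 ⇒ 16

2·7 + 2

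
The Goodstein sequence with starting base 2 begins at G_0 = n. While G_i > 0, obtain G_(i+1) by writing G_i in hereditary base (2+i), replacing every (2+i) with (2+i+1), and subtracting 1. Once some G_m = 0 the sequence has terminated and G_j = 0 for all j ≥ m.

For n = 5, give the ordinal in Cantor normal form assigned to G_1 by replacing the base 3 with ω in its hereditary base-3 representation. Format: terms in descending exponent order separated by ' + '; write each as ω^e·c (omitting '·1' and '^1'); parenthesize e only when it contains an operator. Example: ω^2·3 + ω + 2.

ω^ω

(0) 5|_2 = 2^2 + 1 ↦ 3^3 + 1|_3 = 28 ⇒ 27
(1) 27|_3 = 3^3 ↦ 4^4|_4 = 256 ⇒ 255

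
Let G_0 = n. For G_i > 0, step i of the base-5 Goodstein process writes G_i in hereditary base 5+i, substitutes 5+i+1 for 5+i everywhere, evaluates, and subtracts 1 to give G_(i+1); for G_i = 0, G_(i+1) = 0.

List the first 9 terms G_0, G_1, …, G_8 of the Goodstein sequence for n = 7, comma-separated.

7, 7, 7, 7, 6, 5, 4, 3, 2

(0) 7|_5 = 5 + 2 ↦ 6 + 2|_6 = 8 ⇒ 7
(1) 7|_6 = 6 + 1 ↦ 7 + 1|_7 = 8 ⇒ 7
(2) 7|_7 = 7 ↦ 8|_8 = 8 ⇒ 7
(3) 7|_8 = 7 ↦ 7|_9 = 7 ⇒ 6
(4) 6|_9 = 6 ↦ 6|_10 = 6 ⇒ 5
(5) 5|_10 = 5 ↦ 5|_11 = 5 ⇒ 4
(6) 4|_11 = 4 ↦ 4|_12 = 4 ⇒ 3
(7) 3|_12 = 3 ↦ 3|_13 = 3 ⇒ 2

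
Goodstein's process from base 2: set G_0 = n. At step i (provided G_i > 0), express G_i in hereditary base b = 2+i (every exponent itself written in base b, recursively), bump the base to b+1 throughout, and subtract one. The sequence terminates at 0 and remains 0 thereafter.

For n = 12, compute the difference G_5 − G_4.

5484891

12 —HB2→ 2^(2 + 1) + 2^2 —bump→ 3^(3 + 1) + 3^3 = 108 —(−1)→ 107
107 —HB3→ 3^(3 + 1) + 2·3^2 + 2·3 + 2 —bump→ 4^(4 + 1) + 2·4^2 + 2·4 + 2 = 1066 —(−1)→ 1065
1065 —HB4→ 4^(4 + 1) + 2·4^2 + 2·4 + 1 —bump→ 5^(5 + 1) + 2·5^2 + 2·5 + 1 = 15686 —(−1)→ 15685
15685 —HB5→ 5^(5 + 1) + 2·5^2 + 2·5 —bump→ 6^(6 + 1) + 2·6^2 + 2·6 = 280020 —(−1)→ 280019
280019 —HB6→ 6^(6 + 1) + 2·6^2 + 6 + 5 —bump→ 7^(7 + 1) + 2·7^2 + 7 + 5 = 5764911 —(−1)→ 5764910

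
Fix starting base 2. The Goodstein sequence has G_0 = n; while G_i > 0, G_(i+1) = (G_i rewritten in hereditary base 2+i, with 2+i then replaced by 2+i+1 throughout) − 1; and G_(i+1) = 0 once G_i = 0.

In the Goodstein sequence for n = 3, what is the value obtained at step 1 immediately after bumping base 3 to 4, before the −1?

4

G_0=3  [base 2] 2 + 1  →[2↦3]→  3 + 1 = 4  −1 ⇒ G_1=3
G_1=3  [base 3] 3  →[3↦4]→  4 = 4  −1 ⇒ G_2=3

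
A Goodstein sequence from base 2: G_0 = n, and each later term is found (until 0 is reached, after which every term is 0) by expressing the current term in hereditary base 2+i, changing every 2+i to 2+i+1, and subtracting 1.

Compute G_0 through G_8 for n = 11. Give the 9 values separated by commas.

i=0: 11 = 2^(2 + 1) + 2 + 1 (b=2); 2→3: 3^(3 + 1) + 3 + 1 = 85; 85−1 = 84
i=1: 84 = 3^(3 + 1) + 3 (b=3); 3→4: 4^(4 + 1) + 4 = 1028; 1028−1 = 1027
i=2: 1027 = 4^(4 + 1) + 3 (b=4); 4→5: 5^(5 + 1) + 3 = 15628; 15628−1 = 15627
i=3: 15627 = 5^(5 + 1) + 2 (b=5); 5→6: 6^(6 + 1) + 2 = 279938; 279938−1 = 279937
i=4: 279937 = 6^(6 + 1) + 1 (b=6); 6→7: 7^(7 + 1) + 1 = 5764802; 5764802−1 = 5764801
i=5: 5764801 = 7^(7 + 1) (b=7); 7→8: 8^(8 + 1) = 134217728; 134217728−1 = 134217727
i=6: 134217727 = 7·8^8 + 7·8^7 + 7·8^6 + 7·8^5 + 7·8^4 + 7·8^3 + 7·8^2 + 7·8 + 7 (b=8); 8→9: 7·9^9 + 7·9^7 + 7·9^6 + 7·9^5 + 7·9^4 + 7·9^3 + 7·9^2 + 7·9 + 7 = 2749609303; 2749609303−1 = 2749609302
i=7: 2749609302 = 7·9^9 + 7·9^7 + 7·9^6 + 7·9^5 + 7·9^4 + 7·9^3 + 7·9^2 + 7·9 + 6 (b=9); 9→10: 7·10^10 + 7·10^7 + 7·10^6 + 7·10^5 + 7·10^4 + 7·10^3 + 7·10^2 + 7·10 + 6 = 70077777776; 70077777776−1 = 70077777775

11, 84, 1027, 15627, 279937, 5764801, 134217727, 2749609302, 70077777775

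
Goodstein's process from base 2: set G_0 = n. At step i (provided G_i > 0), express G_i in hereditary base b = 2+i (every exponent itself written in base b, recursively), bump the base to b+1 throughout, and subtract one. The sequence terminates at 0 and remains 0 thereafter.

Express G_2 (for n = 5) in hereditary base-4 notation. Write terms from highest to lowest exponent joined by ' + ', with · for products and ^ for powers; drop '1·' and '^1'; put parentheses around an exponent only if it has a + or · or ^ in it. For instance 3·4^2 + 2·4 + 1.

3·4^3 + 3·4^2 + 3·4 + 3

step 0: 5 = 2^2 + 1; sub 3 for 2: 3^3 + 1; = 28; G_1 = 28−1 = 27
step 1: 27 = 3^3; sub 4 for 3: 4^4; = 256; G_2 = 256−1 = 255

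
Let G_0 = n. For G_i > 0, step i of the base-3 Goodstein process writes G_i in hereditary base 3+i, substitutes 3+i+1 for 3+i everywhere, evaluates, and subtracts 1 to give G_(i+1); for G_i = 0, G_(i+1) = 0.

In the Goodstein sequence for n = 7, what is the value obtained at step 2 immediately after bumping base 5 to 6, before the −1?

i=0: 7 = 2·3 + 1 (b=3); 3→4: 2·4 + 1 = 9; 9−1 = 8
i=1: 8 = 2·4 (b=4); 4→5: 2·5 = 10; 10−1 = 9
i=2: 9 = 5 + 4 (b=5); 5→6: 6 + 4 = 10; 10−1 = 9

10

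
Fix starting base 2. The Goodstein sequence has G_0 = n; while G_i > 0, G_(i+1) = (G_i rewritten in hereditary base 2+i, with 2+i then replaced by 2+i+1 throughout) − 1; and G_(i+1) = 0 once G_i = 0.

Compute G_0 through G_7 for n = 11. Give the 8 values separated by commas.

(0) 11|_2 = 2^(2 + 1) + 2 + 1 ↦ 3^(3 + 1) + 3 + 1|_3 = 85 ⇒ 84
(1) 84|_3 = 3^(3 + 1) + 3 ↦ 4^(4 + 1) + 4|_4 = 1028 ⇒ 1027
(2) 1027|_4 = 4^(4 + 1) + 3 ↦ 5^(5 + 1) + 3|_5 = 15628 ⇒ 15627
(3) 15627|_5 = 5^(5 + 1) + 2 ↦ 6^(6 + 1) + 2|_6 = 279938 ⇒ 279937
(4) 279937|_6 = 6^(6 + 1) + 1 ↦ 7^(7 + 1) + 1|_7 = 5764802 ⇒ 5764801
(5) 5764801|_7 = 7^(7 + 1) ↦ 8^(8 + 1)|_8 = 134217728 ⇒ 134217727
(6) 134217727|_8 = 7·8^8 + 7·8^7 + 7·8^6 + 7·8^5 + 7·8^4 + 7·8^3 + 7·8^2 + 7·8 + 7 ↦ 7·9^9 + 7·9^7 + 7·9^6 + 7·9^5 + 7·9^4 + 7·9^3 + 7·9^2 + 7·9 + 7|_9 = 2749609303 ⇒ 2749609302

11, 84, 1027, 15627, 279937, 5764801, 134217727, 2749609302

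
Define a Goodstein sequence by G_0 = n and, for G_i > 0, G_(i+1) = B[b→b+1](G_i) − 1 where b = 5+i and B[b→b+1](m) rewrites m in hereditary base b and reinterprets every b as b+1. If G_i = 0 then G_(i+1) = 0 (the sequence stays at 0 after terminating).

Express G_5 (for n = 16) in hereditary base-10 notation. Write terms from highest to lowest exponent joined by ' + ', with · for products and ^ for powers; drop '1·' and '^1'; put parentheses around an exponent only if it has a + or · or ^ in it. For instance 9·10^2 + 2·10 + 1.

G_0 = 16. HB_5(16) = 3·5 + 1. Bump = 19. G_1 = 18.
G_1 = 18. HB_6(18) = 3·6. Bump = 21. G_2 = 20.
G_2 = 20. HB_7(20) = 2·7 + 6. Bump = 22. G_3 = 21.
G_3 = 21. HB_8(21) = 2·8 + 5. Bump = 23. G_4 = 22.
G_4 = 22. HB_9(22) = 2·9 + 4. Bump = 24. G_5 = 23.

2·10 + 3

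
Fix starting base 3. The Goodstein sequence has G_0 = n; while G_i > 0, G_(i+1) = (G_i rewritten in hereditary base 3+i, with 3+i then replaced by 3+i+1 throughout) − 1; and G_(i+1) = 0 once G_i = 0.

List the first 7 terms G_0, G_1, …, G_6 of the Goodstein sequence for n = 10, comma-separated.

10, 16, 24, 27, 30, 33, 36

i=0: 10 = 3^2 + 1 (b=3); 3→4: 4^2 + 1 = 17; 17−1 = 16
i=1: 16 = 4^2 (b=4); 4→5: 5^2 = 25; 25−1 = 24
i=2: 24 = 4·5 + 4 (b=5); 5→6: 4·6 + 4 = 28; 28−1 = 27
i=3: 27 = 4·6 + 3 (b=6); 6→7: 4·7 + 3 = 31; 31−1 = 30
i=4: 30 = 4·7 + 2 (b=7); 7→8: 4·8 + 2 = 34; 34−1 = 33
i=5: 33 = 4·8 + 1 (b=8); 8→9: 4·9 + 1 = 37; 37−1 = 36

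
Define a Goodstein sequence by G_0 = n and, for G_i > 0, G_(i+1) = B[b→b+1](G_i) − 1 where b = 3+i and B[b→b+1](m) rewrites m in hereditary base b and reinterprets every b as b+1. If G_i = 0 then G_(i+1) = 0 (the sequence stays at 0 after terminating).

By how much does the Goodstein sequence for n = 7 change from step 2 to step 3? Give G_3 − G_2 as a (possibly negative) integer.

0

G_0=7  [base 3] 2·3 + 1  →[3↦4]→  2·4 + 1 = 9  −1 ⇒ G_1=8
G_1=8  [base 4] 2·4  →[4↦5]→  2·5 = 10  −1 ⇒ G_2=9
G_2=9  [base 5] 5 + 4  →[5↦6]→  6 + 4 = 10  −1 ⇒ G_3=9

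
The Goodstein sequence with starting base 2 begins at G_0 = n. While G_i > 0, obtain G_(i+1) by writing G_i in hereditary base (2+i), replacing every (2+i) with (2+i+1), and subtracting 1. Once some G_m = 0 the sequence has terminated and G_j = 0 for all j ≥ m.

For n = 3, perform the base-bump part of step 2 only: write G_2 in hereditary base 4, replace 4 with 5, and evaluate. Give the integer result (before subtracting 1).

3

G_0 = 3. HB_2(3) = 2 + 1. Bump = 4. G_1 = 3.
G_1 = 3. HB_3(3) = 3. Bump = 4. G_2 = 3.
G_2 = 3. HB_4(3) = 3. Bump = 3. G_3 = 2.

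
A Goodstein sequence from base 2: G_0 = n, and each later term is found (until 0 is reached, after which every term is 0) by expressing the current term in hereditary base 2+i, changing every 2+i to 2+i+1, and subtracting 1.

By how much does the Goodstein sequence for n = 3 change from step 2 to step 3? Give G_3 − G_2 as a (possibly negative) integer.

-1

G_0 = 3. HB_2(3) = 2 + 1. Bump = 4. G_1 = 3.
G_1 = 3. HB_3(3) = 3. Bump = 4. G_2 = 3.
G_2 = 3. HB_4(3) = 3. Bump = 3. G_3 = 2.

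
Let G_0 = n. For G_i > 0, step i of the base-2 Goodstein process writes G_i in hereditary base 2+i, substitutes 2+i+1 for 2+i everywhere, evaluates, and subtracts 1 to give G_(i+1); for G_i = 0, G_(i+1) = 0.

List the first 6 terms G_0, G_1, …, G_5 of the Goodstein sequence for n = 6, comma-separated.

G_0 = 6. HB_2(6) = 2^2 + 2. Bump = 30. G_1 = 29.
G_1 = 29. HB_3(29) = 3^3 + 2. Bump = 258. G_2 = 257.
G_2 = 257. HB_4(257) = 4^4 + 1. Bump = 3126. G_3 = 3125.
G_3 = 3125. HB_5(3125) = 5^5. Bump = 46656. G_4 = 46655.
G_4 = 46655. HB_6(46655) = 5·6^5 + 5·6^4 + 5·6^3 + 5·6^2 + 5·6 + 5. Bump = 98040. G_5 = 98039.

6, 29, 257, 3125, 46655, 98039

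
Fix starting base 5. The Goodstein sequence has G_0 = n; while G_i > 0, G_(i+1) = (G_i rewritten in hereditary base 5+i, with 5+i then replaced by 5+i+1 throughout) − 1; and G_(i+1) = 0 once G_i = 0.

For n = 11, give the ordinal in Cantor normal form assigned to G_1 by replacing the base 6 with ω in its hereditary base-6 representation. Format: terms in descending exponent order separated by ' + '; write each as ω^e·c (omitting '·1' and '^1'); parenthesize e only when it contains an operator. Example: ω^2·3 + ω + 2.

ω·2

base 5: 11 = 2·5 + 1; at 6: 2·6 + 1 = 13; next = 12
base 6: 12 = 2·6; at 7: 2·7 = 14; next = 13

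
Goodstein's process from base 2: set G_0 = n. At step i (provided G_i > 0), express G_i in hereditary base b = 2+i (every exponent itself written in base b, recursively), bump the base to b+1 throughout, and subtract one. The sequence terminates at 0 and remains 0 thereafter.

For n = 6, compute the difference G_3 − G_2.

i=0: 6 = 2^2 + 2 (b=2); 2→3: 3^3 + 3 = 30; 30−1 = 29
i=1: 29 = 3^3 + 2 (b=3); 3→4: 4^4 + 2 = 258; 258−1 = 257
i=2: 257 = 4^4 + 1 (b=4); 4→5: 5^5 + 1 = 3126; 3126−1 = 3125

2868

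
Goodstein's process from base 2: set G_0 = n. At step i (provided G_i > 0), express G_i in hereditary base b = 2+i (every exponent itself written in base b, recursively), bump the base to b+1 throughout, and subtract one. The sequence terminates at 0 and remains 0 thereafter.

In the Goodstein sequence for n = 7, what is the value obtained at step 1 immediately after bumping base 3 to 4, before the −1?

260

i=0: 7 = 2^2 + 2 + 1 (b=2); 2→3: 3^3 + 3 + 1 = 31; 31−1 = 30
i=1: 30 = 3^3 + 3 (b=3); 3→4: 4^4 + 4 = 260; 260−1 = 259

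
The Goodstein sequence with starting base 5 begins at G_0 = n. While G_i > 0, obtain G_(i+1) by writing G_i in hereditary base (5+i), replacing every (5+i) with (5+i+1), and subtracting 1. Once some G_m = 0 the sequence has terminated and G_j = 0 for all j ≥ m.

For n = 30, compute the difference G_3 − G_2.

14

G_0=30  [base 5] 5^2 + 5  →[5↦6]→  6^2 + 6 = 42  −1 ⇒ G_1=41
G_1=41  [base 6] 6^2 + 5  →[6↦7]→  7^2 + 5 = 54  −1 ⇒ G_2=53
G_2=53  [base 7] 7^2 + 4  →[7↦8]→  8^2 + 4 = 68  −1 ⇒ G_3=67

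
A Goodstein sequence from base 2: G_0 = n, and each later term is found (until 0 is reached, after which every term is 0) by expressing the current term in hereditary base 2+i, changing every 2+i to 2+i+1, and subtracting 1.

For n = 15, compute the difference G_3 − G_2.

17469

15 —HB2→ 2^(2 + 1) + 2^2 + 2 + 1 —bump→ 3^(3 + 1) + 3^3 + 3 + 1 = 112 —(−1)→ 111
111 —HB3→ 3^(3 + 1) + 3^3 + 3 —bump→ 4^(4 + 1) + 4^4 + 4 = 1284 —(−1)→ 1283
1283 —HB4→ 4^(4 + 1) + 4^4 + 3 —bump→ 5^(5 + 1) + 5^5 + 3 = 18753 —(−1)→ 18752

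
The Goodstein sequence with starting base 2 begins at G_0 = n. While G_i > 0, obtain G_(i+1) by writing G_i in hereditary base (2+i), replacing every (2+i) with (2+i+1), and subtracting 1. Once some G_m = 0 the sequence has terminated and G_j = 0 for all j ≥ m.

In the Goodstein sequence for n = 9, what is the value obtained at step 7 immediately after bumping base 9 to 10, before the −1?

9 —HB2→ 2^(2 + 1) + 1 —bump→ 3^(3 + 1) + 1 = 82 —(−1)→ 81
81 —HB3→ 3^(3 + 1) —bump→ 4^(4 + 1) = 1024 —(−1)→ 1023
1023 —HB4→ 3·4^4 + 3·4^3 + 3·4^2 + 3·4 + 3 —bump→ 3·5^5 + 3·5^3 + 3·5^2 + 3·5 + 3 = 9843 —(−1)→ 9842
9842 —HB5→ 3·5^5 + 3·5^3 + 3·5^2 + 3·5 + 2 —bump→ 3·6^6 + 3·6^3 + 3·6^2 + 3·6 + 2 = 140744 —(−1)→ 140743
140743 —HB6→ 3·6^6 + 3·6^3 + 3·6^2 + 3·6 + 1 —bump→ 3·7^7 + 3·7^3 + 3·7^2 + 3·7 + 1 = 2471827 —(−1)→ 2471826
2471826 —HB7→ 3·7^7 + 3·7^3 + 3·7^2 + 3·7 —bump→ 3·8^8 + 3·8^3 + 3·8^2 + 3·8 = 50333400 —(−1)→ 50333399
50333399 —HB8→ 3·8^8 + 3·8^3 + 3·8^2 + 2·8 + 7 —bump→ 3·9^9 + 3·9^3 + 3·9^2 + 2·9 + 7 = 1162263922 —(−1)→ 1162263921
1162263921 —HB9→ 3·9^9 + 3·9^3 + 3·9^2 + 2·9 + 6 —bump→ 3·10^10 + 3·10^3 + 3·10^2 + 2·10 + 6 = 30000003326 —(−1)→ 30000003325

30000003326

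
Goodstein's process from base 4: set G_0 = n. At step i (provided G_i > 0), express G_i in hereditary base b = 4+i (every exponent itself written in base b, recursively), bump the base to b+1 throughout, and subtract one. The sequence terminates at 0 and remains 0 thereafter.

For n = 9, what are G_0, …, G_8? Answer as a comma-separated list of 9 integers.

9 —HB4→ 2·4 + 1 —bump→ 2·5 + 1 = 11 —(−1)→ 10
10 —HB5→ 2·5 —bump→ 2·6 = 12 —(−1)→ 11
11 —HB6→ 6 + 5 —bump→ 7 + 5 = 12 —(−1)→ 11
11 —HB7→ 7 + 4 —bump→ 8 + 4 = 12 —(−1)→ 11
11 —HB8→ 8 + 3 —bump→ 9 + 3 = 12 —(−1)→ 11
11 —HB9→ 9 + 2 —bump→ 10 + 2 = 12 —(−1)→ 11
11 —HB10→ 10 + 1 —bump→ 11 + 1 = 12 —(−1)→ 11
11 —HB11→ 11 —bump→ 12 = 12 —(−1)→ 11

9, 10, 11, 11, 11, 11, 11, 11, 11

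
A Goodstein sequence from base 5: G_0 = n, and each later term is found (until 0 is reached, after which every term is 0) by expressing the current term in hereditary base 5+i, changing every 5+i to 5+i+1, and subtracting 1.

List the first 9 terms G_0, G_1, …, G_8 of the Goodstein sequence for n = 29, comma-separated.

29, 39, 51, 65, 81, 99, 107, 115, 123

base 5: 29 = 5^2 + 4; at 6: 6^2 + 4 = 40; next = 39
base 6: 39 = 6^2 + 3; at 7: 7^2 + 3 = 52; next = 51
base 7: 51 = 7^2 + 2; at 8: 8^2 + 2 = 66; next = 65
base 8: 65 = 8^2 + 1; at 9: 9^2 + 1 = 82; next = 81
base 9: 81 = 9^2; at 10: 10^2 = 100; next = 99
base 10: 99 = 9·10 + 9; at 11: 9·11 + 9 = 108; next = 107
base 11: 107 = 9·11 + 8; at 12: 9·12 + 8 = 116; next = 115
base 12: 115 = 9·12 + 7; at 13: 9·13 + 7 = 124; next = 123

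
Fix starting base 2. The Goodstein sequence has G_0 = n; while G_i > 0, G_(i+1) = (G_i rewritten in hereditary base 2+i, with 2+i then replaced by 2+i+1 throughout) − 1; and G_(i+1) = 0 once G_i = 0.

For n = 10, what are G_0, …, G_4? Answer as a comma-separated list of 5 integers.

[0] 10 ≡ 2^(2 + 1) + 2 (base 2). Lift 3: 84. −1: 83.
[1] 83 ≡ 3^(3 + 1) + 2 (base 3). Lift 4: 1026. −1: 1025.
[2] 1025 ≡ 4^(4 + 1) + 1 (base 4). Lift 5: 15626. −1: 15625.
[3] 15625 ≡ 5^(5 + 1) (base 5). Lift 6: 279936. −1: 279935.

10, 83, 1025, 15625, 279935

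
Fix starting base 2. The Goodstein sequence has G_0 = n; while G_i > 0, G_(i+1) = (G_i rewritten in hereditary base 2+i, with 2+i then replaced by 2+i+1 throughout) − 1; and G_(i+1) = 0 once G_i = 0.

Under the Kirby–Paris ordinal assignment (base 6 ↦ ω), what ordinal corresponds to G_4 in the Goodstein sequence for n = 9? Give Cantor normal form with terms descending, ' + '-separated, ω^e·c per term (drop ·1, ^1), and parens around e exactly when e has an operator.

ω^ω·3 + ω^3·3 + ω^2·3 + ω·3 + 1

G_0=9  [base 2] 2^(2 + 1) + 1  →[2↦3]→  3^(3 + 1) + 1 = 82  −1 ⇒ G_1=81
G_1=81  [base 3] 3^(3 + 1)  →[3↦4]→  4^(4 + 1) = 1024  −1 ⇒ G_2=1023
G_2=1023  [base 4] 3·4^4 + 3·4^3 + 3·4^2 + 3·4 + 3  →[4↦5]→  3·5^5 + 3·5^3 + 3·5^2 + 3·5 + 3 = 9843  −1 ⇒ G_3=9842
G_3=9842  [base 5] 3·5^5 + 3·5^3 + 3·5^2 + 3·5 + 2  →[5↦6]→  3·6^6 + 3·6^3 + 3·6^2 + 3·6 + 2 = 140744  −1 ⇒ G_4=140743
G_4=140743  [base 6] 3·6^6 + 3·6^3 + 3·6^2 + 3·6 + 1  →[6↦7]→  3·7^7 + 3·7^3 + 3·7^2 + 3·7 + 1 = 2471827  −1 ⇒ G_5=2471826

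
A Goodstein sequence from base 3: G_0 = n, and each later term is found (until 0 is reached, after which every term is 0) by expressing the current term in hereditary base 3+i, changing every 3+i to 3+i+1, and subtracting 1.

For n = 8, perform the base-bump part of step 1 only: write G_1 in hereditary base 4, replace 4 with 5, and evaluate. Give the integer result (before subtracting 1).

11

(0) 8|_3 = 2·3 + 2 ↦ 2·4 + 2|_4 = 10 ⇒ 9
(1) 9|_4 = 2·4 + 1 ↦ 2·5 + 1|_5 = 11 ⇒ 10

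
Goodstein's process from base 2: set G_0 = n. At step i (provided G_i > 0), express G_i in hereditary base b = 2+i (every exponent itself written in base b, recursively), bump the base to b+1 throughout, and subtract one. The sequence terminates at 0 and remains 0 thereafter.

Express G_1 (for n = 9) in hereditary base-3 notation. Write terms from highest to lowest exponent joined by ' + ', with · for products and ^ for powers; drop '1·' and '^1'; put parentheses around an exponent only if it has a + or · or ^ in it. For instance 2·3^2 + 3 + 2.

3^(3 + 1)

i=0: 9 = 2^(2 + 1) + 1 (b=2); 2→3: 3^(3 + 1) + 1 = 82; 82−1 = 81
i=1: 81 = 3^(3 + 1) (b=3); 3→4: 4^(4 + 1) = 1024; 1024−1 = 1023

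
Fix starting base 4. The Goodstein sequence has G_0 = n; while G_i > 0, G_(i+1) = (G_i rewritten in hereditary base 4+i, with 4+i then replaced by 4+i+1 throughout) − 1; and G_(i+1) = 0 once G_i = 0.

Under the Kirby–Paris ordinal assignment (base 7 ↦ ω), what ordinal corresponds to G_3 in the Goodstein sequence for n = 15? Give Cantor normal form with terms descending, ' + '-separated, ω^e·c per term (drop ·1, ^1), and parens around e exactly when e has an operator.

ω·3

base 4: 15 = 3·4 + 3; at 5: 3·5 + 3 = 18; next = 17
base 5: 17 = 3·5 + 2; at 6: 3·6 + 2 = 20; next = 19
base 6: 19 = 3·6 + 1; at 7: 3·7 + 1 = 22; next = 21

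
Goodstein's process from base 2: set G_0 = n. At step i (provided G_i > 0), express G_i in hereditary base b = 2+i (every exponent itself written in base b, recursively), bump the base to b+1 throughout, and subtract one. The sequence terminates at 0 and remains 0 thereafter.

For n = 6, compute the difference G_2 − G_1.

[0] 6 ≡ 2^2 + 2 (base 2). Lift 3: 30. −1: 29.
[1] 29 ≡ 3^3 + 2 (base 3). Lift 4: 258. −1: 257.

228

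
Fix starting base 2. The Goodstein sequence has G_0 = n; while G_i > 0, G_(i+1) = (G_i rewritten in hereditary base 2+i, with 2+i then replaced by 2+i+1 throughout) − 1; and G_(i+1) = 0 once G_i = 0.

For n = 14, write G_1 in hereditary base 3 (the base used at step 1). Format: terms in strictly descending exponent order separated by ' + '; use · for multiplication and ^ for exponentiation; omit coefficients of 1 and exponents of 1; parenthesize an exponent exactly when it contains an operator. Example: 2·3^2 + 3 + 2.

3^(3 + 1) + 3^3 + 2

i=0: 14 = 2^(2 + 1) + 2^2 + 2 (b=2); 2→3: 3^(3 + 1) + 3^3 + 3 = 111; 111−1 = 110
i=1: 110 = 3^(3 + 1) + 3^3 + 2 (b=3); 3→4: 4^(4 + 1) + 4^4 + 2 = 1282; 1282−1 = 1281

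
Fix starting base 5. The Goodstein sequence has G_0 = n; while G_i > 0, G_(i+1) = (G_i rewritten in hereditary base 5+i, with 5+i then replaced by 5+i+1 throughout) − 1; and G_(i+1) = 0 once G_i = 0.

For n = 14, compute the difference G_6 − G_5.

0

[0] 14 ≡ 2·5 + 4 (base 5). Lift 6: 16. −1: 15.
[1] 15 ≡ 2·6 + 3 (base 6). Lift 7: 17. −1: 16.
[2] 16 ≡ 2·7 + 2 (base 7). Lift 8: 18. −1: 17.
[3] 17 ≡ 2·8 + 1 (base 8). Lift 9: 19. −1: 18.
[4] 18 ≡ 2·9 (base 9). Lift 10: 20. −1: 19.
[5] 19 ≡ 10 + 9 (base 10). Lift 11: 20. −1: 19.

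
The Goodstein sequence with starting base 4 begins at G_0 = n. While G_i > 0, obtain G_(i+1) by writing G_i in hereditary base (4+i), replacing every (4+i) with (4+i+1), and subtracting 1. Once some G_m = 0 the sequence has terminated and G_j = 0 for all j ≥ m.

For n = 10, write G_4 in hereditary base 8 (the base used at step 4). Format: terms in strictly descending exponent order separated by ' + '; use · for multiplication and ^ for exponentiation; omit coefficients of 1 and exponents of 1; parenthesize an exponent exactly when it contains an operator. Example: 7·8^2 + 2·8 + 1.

G_0 = 10. HB_4(10) = 2·4 + 2. Bump = 12. G_1 = 11.
G_1 = 11. HB_5(11) = 2·5 + 1. Bump = 13. G_2 = 12.
G_2 = 12. HB_6(12) = 2·6. Bump = 14. G_3 = 13.
G_3 = 13. HB_7(13) = 7 + 6. Bump = 14. G_4 = 13.

8 + 5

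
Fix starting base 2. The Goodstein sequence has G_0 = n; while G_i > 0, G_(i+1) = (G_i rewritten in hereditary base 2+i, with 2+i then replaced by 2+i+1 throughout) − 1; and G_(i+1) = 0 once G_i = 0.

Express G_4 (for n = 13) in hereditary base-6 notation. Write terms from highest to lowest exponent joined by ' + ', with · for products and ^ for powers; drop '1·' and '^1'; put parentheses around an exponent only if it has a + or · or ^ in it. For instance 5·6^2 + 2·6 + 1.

13 —HB2→ 2^(2 + 1) + 2^2 + 1 —bump→ 3^(3 + 1) + 3^3 + 1 = 109 —(−1)→ 108
108 —HB3→ 3^(3 + 1) + 3^3 —bump→ 4^(4 + 1) + 4^4 = 1280 —(−1)→ 1279
1279 —HB4→ 4^(4 + 1) + 3·4^3 + 3·4^2 + 3·4 + 3 —bump→ 5^(5 + 1) + 3·5^3 + 3·5^2 + 3·5 + 3 = 16093 —(−1)→ 16092
16092 —HB5→ 5^(5 + 1) + 3·5^3 + 3·5^2 + 3·5 + 2 —bump→ 6^(6 + 1) + 3·6^3 + 3·6^2 + 3·6 + 2 = 280712 —(−1)→ 280711

6^(6 + 1) + 3·6^3 + 3·6^2 + 3·6 + 1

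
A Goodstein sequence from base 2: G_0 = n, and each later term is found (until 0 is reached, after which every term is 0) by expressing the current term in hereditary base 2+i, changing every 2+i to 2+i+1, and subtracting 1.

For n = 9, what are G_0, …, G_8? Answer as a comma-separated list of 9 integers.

base 2: 9 = 2^(2 + 1) + 1; at 3: 3^(3 + 1) + 1 = 82; next = 81
base 3: 81 = 3^(3 + 1); at 4: 4^(4 + 1) = 1024; next = 1023
base 4: 1023 = 3·4^4 + 3·4^3 + 3·4^2 + 3·4 + 3; at 5: 3·5^5 + 3·5^3 + 3·5^2 + 3·5 + 3 = 9843; next = 9842
base 5: 9842 = 3·5^5 + 3·5^3 + 3·5^2 + 3·5 + 2; at 6: 3·6^6 + 3·6^3 + 3·6^2 + 3·6 + 2 = 140744; next = 140743
base 6: 140743 = 3·6^6 + 3·6^3 + 3·6^2 + 3·6 + 1; at 7: 3·7^7 + 3·7^3 + 3·7^2 + 3·7 + 1 = 2471827; next = 2471826
base 7: 2471826 = 3·7^7 + 3·7^3 + 3·7^2 + 3·7; at 8: 3·8^8 + 3·8^3 + 3·8^2 + 3·8 = 50333400; next = 50333399
base 8: 50333399 = 3·8^8 + 3·8^3 + 3·8^2 + 2·8 + 7; at 9: 3·9^9 + 3·9^3 + 3·9^2 + 2·9 + 7 = 1162263922; next = 1162263921
base 9: 1162263921 = 3·9^9 + 3·9^3 + 3·9^2 + 2·9 + 6; at 10: 3·10^10 + 3·10^3 + 3·10^2 + 2·10 + 6 = 30000003326; next = 30000003325

9, 81, 1023, 9842, 140743, 2471826, 50333399, 1162263921, 30000003325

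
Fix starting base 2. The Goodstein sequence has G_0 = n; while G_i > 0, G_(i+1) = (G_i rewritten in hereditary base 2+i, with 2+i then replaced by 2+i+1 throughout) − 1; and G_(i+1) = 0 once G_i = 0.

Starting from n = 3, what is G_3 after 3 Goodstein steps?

2

G_0=3  [base 2] 2 + 1  →[2↦3]→  3 + 1 = 4  −1 ⇒ G_1=3
G_1=3  [base 3] 3  →[3↦4]→  4 = 4  −1 ⇒ G_2=3
G_2=3  [base 4] 3  →[4↦5]→  3 = 3  −1 ⇒ G_3=2
G_3=2  [base 5] 2  →[5↦6]→  2 = 2  −1 ⇒ G_4=1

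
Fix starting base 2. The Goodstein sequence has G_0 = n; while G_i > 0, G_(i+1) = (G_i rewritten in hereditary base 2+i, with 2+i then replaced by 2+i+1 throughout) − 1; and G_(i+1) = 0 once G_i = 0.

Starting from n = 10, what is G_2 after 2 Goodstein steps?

1025

base 2: 10 = 2^(2 + 1) + 2; at 3: 3^(3 + 1) + 3 = 84; next = 83
base 3: 83 = 3^(3 + 1) + 2; at 4: 4^(4 + 1) + 2 = 1026; next = 1025
base 4: 1025 = 4^(4 + 1) + 1; at 5: 5^(5 + 1) + 1 = 15626; next = 15625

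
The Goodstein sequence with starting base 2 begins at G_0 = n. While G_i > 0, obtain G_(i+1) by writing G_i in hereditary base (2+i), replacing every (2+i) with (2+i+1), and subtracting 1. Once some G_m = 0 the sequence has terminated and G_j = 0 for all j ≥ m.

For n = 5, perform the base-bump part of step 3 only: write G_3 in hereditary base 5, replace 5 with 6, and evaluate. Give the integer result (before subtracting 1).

G_0=5  [base 2] 2^2 + 1  →[2↦3]→  3^3 + 1 = 28  −1 ⇒ G_1=27
G_1=27  [base 3] 3^3  →[3↦4]→  4^4 = 256  −1 ⇒ G_2=255
G_2=255  [base 4] 3·4^3 + 3·4^2 + 3·4 + 3  →[4↦5]→  3·5^3 + 3·5^2 + 3·5 + 3 = 468  −1 ⇒ G_3=467
G_3=467  [base 5] 3·5^3 + 3·5^2 + 3·5 + 2  →[5↦6]→  3·6^3 + 3·6^2 + 3·6 + 2 = 776  −1 ⇒ G_4=775

776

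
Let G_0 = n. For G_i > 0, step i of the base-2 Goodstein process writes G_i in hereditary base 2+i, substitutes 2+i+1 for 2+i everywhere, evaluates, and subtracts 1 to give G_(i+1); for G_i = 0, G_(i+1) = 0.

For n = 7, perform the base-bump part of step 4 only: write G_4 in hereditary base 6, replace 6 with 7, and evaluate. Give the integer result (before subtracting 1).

823544

(0) 7|_2 = 2^2 + 2 + 1 ↦ 3^3 + 3 + 1|_3 = 31 ⇒ 30
(1) 30|_3 = 3^3 + 3 ↦ 4^4 + 4|_4 = 260 ⇒ 259
(2) 259|_4 = 4^4 + 3 ↦ 5^5 + 3|_5 = 3128 ⇒ 3127
(3) 3127|_5 = 5^5 + 2 ↦ 6^6 + 2|_6 = 46658 ⇒ 46657
(4) 46657|_6 = 6^6 + 1 ↦ 7^7 + 1|_7 = 823544 ⇒ 823543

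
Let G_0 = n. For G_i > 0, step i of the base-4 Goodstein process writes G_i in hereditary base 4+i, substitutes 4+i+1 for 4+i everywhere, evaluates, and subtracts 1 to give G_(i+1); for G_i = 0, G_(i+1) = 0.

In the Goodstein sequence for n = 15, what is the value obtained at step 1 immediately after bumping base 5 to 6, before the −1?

(0) 15|_4 = 3·4 + 3 ↦ 3·5 + 3|_5 = 18 ⇒ 17
(1) 17|_5 = 3·5 + 2 ↦ 3·6 + 2|_6 = 20 ⇒ 19

20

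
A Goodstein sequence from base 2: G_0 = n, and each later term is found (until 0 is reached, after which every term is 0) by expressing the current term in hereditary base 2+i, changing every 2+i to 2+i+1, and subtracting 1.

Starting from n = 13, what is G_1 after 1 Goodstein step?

108

i=0: 13 = 2^(2 + 1) + 2^2 + 1 (b=2); 2→3: 3^(3 + 1) + 3^3 + 1 = 109; 109−1 = 108
i=1: 108 = 3^(3 + 1) + 3^3 (b=3); 3→4: 4^(4 + 1) + 4^4 = 1280; 1280−1 = 1279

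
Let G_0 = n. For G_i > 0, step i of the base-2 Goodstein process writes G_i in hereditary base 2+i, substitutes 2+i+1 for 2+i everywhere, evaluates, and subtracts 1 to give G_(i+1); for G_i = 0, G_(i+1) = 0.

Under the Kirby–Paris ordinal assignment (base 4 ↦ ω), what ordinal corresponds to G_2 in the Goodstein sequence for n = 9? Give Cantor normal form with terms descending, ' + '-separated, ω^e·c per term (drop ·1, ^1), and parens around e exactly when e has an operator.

ω^ω·3 + ω^3·3 + ω^2·3 + ω·3 + 3

G_0=9  [base 2] 2^(2 + 1) + 1  →[2↦3]→  3^(3 + 1) + 1 = 82  −1 ⇒ G_1=81
G_1=81  [base 3] 3^(3 + 1)  →[3↦4]→  4^(4 + 1) = 1024  −1 ⇒ G_2=1023
G_2=1023  [base 4] 3·4^4 + 3·4^3 + 3·4^2 + 3·4 + 3  →[4↦5]→  3·5^5 + 3·5^3 + 3·5^2 + 3·5 + 3 = 9843  −1 ⇒ G_3=9842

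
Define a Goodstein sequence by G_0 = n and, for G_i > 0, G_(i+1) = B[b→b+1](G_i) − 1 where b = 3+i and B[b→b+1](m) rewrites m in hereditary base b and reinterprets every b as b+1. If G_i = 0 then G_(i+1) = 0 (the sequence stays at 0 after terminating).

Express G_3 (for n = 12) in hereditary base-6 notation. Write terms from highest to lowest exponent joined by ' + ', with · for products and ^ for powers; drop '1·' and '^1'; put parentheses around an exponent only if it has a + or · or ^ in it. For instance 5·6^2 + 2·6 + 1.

[0] 12 ≡ 3^2 + 3 (base 3). Lift 4: 20. −1: 19.
[1] 19 ≡ 4^2 + 3 (base 4). Lift 5: 28. −1: 27.
[2] 27 ≡ 5^2 + 2 (base 5). Lift 6: 38. −1: 37.
[3] 37 ≡ 6^2 + 1 (base 6). Lift 7: 50. −1: 49.

6^2 + 1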